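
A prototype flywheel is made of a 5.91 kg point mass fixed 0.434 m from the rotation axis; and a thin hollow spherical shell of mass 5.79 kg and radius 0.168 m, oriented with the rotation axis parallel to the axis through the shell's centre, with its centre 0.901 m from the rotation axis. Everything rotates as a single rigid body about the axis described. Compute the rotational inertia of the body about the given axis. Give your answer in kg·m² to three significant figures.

5.92

Point mass: I_cm = 0; centre at d = 0.434 m, so I = I_cm + Md² gives I = 0 + (5.91)(0.434)² = 1.1132 kg·m².
Spherical shell: I_cm = (2/3)MR² = (2/3)(5.79)(0.168)² = 0.10894 kg·m²; centre at d = 0.901 m, so I = I_cm + Md² gives I = 0.10894 + (5.79)(0.901)² = 4.8093 kg·m².
Total I = 1.1132 + 4.8093 = 5.9225 kg·m².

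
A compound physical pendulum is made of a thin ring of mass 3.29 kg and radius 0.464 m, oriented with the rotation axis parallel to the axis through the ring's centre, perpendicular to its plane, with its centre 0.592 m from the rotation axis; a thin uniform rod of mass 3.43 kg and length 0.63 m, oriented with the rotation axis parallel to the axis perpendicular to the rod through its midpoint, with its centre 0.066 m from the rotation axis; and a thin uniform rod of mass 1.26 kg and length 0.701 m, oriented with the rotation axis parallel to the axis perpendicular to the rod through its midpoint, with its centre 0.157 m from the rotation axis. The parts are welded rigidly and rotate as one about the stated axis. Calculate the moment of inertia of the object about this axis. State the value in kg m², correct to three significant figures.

Thin ring: I_cm = MR² = (3.29)(0.464)² = 0.70832 kg m²; centre at d = 0.592 m, so the parallel axis theorem gives I = 0.70832 + (3.29)(0.592)² = 1.8614 kg m².
Thin rod: I_cm = (1/12)ML² = (1/12)(3.43)(0.63)² = 0.11345 kg m²; centre at d = 0.066 m, so the parallel axis theorem gives I = 0.11345 + (3.43)(0.066)² = 0.12839 kg m².
Thin rod: I_cm = (1/12)ML² = (1/12)(1.26)(0.701)² = 0.051597 kg m²; centre at d = 0.157 m, so the parallel axis theorem gives I = 0.051597 + (1.26)(0.157)² = 0.082655 kg m².
Total I = 1.8614 + 0.12839 + 0.082655 = 2.0724 kg m².

2.07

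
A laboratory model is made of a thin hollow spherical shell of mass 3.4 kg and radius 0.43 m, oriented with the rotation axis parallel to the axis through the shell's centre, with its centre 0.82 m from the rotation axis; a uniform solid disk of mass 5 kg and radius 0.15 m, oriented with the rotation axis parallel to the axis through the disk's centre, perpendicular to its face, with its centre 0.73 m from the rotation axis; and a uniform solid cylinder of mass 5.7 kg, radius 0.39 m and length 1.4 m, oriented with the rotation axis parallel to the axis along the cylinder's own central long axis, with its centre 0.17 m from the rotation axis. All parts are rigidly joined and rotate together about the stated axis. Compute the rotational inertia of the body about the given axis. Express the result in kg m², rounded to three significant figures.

6.02

Spherical shell: I_cm = (2/3)MR² = (2/3)(3.4)(0.43)² = 0.41911 kg m²; centre at d = 0.82 m, so the parallel axis theorem gives I = 0.41911 + (3.4)(0.82)² = 2.7053 kg m².
Solid disk: I_cm = (1/2)MR² = (1/2)(5)(0.15)² = 0.05625 kg m²; centre at d = 0.73 m, so the parallel axis theorem gives I = 0.05625 + (5)(0.73)² = 2.7207 kg m².
Solid cylinder: I_cm = (1/2)MR² = (1/2)(5.7)(0.39)² = 0.43349 kg m²; centre at d = 0.17 m, so the parallel axis theorem gives I = 0.43349 + (5.7)(0.17)² = 0.59822 kg m².
Total I = 2.7053 + 2.7207 + 0.59822 = 6.0242 kg m².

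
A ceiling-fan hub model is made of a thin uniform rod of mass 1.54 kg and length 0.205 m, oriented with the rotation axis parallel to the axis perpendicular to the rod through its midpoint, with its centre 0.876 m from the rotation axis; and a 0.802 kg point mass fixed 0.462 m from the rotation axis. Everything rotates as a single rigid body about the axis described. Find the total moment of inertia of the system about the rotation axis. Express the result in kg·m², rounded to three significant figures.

Thin rod: I_cm = (1/12)ML² = (1/12)(1.54)(0.205)² = 0.0053932 kg·m²; centre at d = 0.876 m, so the parallel axis theorem gives I = 0.0053932 + (1.54)(0.876)² = 1.1872 kg·m².
Point mass: I_cm = 0; centre at d = 0.462 m, so the parallel axis theorem gives I = 0 + (0.802)(0.462)² = 0.17118 kg·m².
Total I = 1.1872 + 0.17118 = 1.3583 kg·m².

1.36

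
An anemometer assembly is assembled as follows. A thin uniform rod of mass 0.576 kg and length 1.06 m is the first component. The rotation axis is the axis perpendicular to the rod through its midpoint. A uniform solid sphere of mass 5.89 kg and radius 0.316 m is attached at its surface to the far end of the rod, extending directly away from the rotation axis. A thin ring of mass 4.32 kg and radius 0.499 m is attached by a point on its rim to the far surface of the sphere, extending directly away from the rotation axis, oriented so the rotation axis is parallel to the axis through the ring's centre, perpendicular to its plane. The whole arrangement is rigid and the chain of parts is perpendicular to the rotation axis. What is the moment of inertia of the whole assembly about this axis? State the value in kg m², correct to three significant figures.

17.5

Thin rod: I_cm = (1/12)ML² = (1/12)(0.576)(1.06)² = 0.053933 kg m²; axis through the centre, so I = 0.053933 kg m².
Solid sphere: I_cm = (2/5)MR² = (2/5)(5.89)(0.316)² = 0.23526 kg m²; centre at d = 0.53 + 0.316 = 0.846 m, so I = I_cm + Md² gives I = 0.23526 + (5.89)(0.846)² = 4.4508 kg m².
Thin ring: I_cm = MR² = (4.32)(0.499)² = 1.0757 kg m²; centre at d = 0.53 + 0.316 + 0.316 + 0.499 = 1.661 m, so I = I_cm + Md² gives I = 1.0757 + (4.32)(1.661)² = 12.994 kg m².
Total I = 0.053933 + 4.4508 + 12.994 = 17.499 kg m².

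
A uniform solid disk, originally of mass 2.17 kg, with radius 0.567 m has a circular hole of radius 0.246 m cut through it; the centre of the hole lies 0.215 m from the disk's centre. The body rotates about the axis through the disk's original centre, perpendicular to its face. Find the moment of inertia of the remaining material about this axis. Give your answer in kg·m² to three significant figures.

0.318

Unpierced body about its centre: I₀ = (1/2)MR² = (1/2)(2.17)(0.567)² = 0.34882 kg·m².
The removed disk has mass m = M·(r/R)² = (2.17)(0.246/0.567)² = 0.40847 kg (same uniform areal density).
Its moment of inertia about the rotation axis (parallel-axis theorem): I_hole = (1/2)mr² + md² = (1/2)(0.40847)(0.246)² + (0.40847)(0.215)² = 0.031241 kg·m².
Treating the hole as negative mass, I = I₀ − I_hole = 0.34882 − 0.031241 = 0.31757 kg·m².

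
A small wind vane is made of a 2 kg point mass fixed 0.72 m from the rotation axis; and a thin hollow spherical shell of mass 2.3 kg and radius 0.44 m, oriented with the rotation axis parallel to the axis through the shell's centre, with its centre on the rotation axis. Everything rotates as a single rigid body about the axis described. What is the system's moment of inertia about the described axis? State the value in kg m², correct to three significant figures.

Point mass: I_cm = 0; centre at d = 0.72 m, so I = I_cm + Md² gives I = 0 + (2)(0.72)² = 1.0368 kg m².
Spherical shell: I_cm = (2/3)MR² = (2/3)(2.3)(0.44)² = 0.29685 kg m²; axis through the centre, so I = 0.29685 kg m².
Total I = 1.0368 + 0.29685 = 1.3337 kg m².

1.33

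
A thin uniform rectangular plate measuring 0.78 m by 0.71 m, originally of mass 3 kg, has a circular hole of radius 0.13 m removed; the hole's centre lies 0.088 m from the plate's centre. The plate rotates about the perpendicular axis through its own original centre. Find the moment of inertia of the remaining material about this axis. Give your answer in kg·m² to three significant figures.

0.273

Unpierced body about its centre: I₀ = (1/12)M(a²+b²) = (1/12)(3)[(0.78)² + (0.71)²] = 0.27813 kg·m².
The removed disk has mass m = M·πr²/(ab) = (3)·π(0.13)²/(0.78·0.71) = 0.28761 kg (same uniform areal density).
Its moment of inertia about the rotation axis (parallel-axis theorem): I_hole = (1/2)mr² + md² = (1/2)(0.28761)(0.13)² + (0.28761)(0.088)² = 0.0046576 kg·m².
Treating the hole as negative mass, I = I₀ − I_hole = 0.27813 − 0.0046576 = 0.27347 kg·m².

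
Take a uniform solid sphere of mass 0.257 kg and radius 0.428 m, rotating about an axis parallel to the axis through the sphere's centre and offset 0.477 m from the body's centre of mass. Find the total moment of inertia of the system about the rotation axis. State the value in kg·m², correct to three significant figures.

0.0773

I_cm = (2/5)MR² = (2/5)(0.257)(0.428)² = 0.018831 kg·m²; centre at d = 0.477 m, so I = I_cm + Md² gives I = 0.018831 + (0.257)(0.477)² = 0.077306 kg·m².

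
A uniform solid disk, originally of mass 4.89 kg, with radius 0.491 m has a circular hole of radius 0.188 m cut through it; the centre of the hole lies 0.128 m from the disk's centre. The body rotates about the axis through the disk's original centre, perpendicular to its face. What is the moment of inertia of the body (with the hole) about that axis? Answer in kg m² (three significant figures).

0.565

Unpierced body about its centre: I₀ = (1/2)MR² = (1/2)(4.89)(0.491)² = 0.58944 kg m².
The removed disk has mass m = M·(r/R)² = (4.89)(0.188/0.491)² = 0.7169 kg (same uniform areal density).
Its moment of inertia about the rotation axis (parallel-axis theorem): I_hole = (1/2)mr² + md² = (1/2)(0.7169)(0.188)² + (0.7169)(0.128)² = 0.024415 kg m².
Treating the hole as negative mass, I = I₀ − I_hole = 0.58944 − 0.024415 = 0.56503 kg m².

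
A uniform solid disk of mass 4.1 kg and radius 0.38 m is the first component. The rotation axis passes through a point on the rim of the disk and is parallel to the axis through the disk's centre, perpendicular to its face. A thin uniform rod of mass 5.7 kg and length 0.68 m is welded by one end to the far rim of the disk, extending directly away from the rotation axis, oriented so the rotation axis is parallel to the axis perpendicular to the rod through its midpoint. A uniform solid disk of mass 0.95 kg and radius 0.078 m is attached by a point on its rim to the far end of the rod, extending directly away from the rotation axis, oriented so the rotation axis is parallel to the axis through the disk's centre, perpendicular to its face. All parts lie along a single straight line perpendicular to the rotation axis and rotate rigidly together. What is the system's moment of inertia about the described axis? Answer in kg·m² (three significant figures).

10.2

Solid disk: I_cm = (1/2)MR² = (1/2)(4.1)(0.38)² = 0.29602 kg·m²; centre at d = 0.38 m, so I = I_cm + Md² gives I = 0.29602 + (4.1)(0.38)² = 0.88806 kg·m².
Thin rod: I_cm = (1/12)ML² = (1/12)(5.7)(0.68)² = 0.21964 kg·m²; centre at d = 0.38 + 0.38 + 0.34 = 1.1 m, so I = I_cm + Md² gives I = 0.21964 + (5.7)(1.1)² = 7.1166 kg·m².
Solid disk: I_cm = (1/2)MR² = (1/2)(0.95)(0.078)² = 0.0028899 kg·m²; centre at d = 0.38 + 0.38 + 0.34 + 0.34 + 0.078 = 1.518 m, so I = I_cm + Md² gives I = 0.0028899 + (0.95)(1.518)² = 2.192 kg·m².
Total I = 0.88806 + 7.1166 + 2.192 = 10.197 kg·m².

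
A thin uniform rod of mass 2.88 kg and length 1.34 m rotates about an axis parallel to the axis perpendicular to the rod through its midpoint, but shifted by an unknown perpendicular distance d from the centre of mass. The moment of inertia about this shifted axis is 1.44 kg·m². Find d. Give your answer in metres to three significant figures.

About the centre-of-mass axis, I_cm = (1/12)ML² = (1/12)(2.88)(1.34)² = 0.43094 kg·m².
Parallel axis theorem: I = I_cm + Md², so Md² = 1.44 − 0.43094 = 1.0091 kg·m².
d = √(1.0091 / 2.88) = 0.59192 m.

0.592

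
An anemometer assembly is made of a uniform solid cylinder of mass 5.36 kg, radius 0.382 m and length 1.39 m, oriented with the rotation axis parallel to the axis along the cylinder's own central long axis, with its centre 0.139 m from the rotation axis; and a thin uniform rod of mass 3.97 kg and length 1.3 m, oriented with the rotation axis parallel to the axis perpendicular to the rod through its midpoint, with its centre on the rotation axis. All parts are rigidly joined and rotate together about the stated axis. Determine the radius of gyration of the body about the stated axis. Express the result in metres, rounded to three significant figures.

Solid cylinder: I_cm = (1/2)MR² = (1/2)(5.36)(0.382)² = 0.39108 kg·m²; centre at d = 0.139 m, so I = I_cm + Md² gives I = 0.39108 + (5.36)(0.139)² = 0.49464 kg·m².
Thin rod: I_cm = (1/12)ML² = (1/12)(3.97)(1.3)² = 0.55911 kg·m²; axis through the centre, so I = 0.55911 kg·m².
Total I = 1.0537 kg·m²; total mass M = 9.33 kg.
k = √(I/M) = √(1.0537/9.33) = 0.33607 m.

0.336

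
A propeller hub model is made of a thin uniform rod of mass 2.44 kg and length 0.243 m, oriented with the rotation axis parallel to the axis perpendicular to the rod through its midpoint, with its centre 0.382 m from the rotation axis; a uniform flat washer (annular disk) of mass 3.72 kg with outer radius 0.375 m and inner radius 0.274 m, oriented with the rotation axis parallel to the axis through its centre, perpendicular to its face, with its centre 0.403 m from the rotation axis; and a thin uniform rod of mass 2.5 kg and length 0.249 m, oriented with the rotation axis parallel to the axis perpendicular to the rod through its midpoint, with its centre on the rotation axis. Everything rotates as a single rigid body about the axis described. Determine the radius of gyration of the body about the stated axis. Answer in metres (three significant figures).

Thin rod: I_cm = (1/12)ML² = (1/12)(2.44)(0.243)² = 0.012007 kg·m²; centre at d = 0.382 m, so I = I_cm + Md² gives I = 0.012007 + (2.44)(0.382)² = 0.36806 kg·m².
Annular disk: I_cm = (1/2)M(R²+r²) = (1/2)(3.72)[(0.375)² + (0.274)²] = 0.4012 kg·m²; centre at d = 0.403 m, so I = I_cm + Md² gives I = 0.4012 + (3.72)(0.403)² = 1.0054 kg·m².
Thin rod: I_cm = (1/12)ML² = (1/12)(2.5)(0.249)² = 0.012917 kg·m²; axis through the centre, so I = 0.012917 kg·m².
Total I = 1.3863 kg·m²; total mass M = 8.66 kg.
k = √(I/M) = √(1.3863/8.66) = 0.40011 m.

0.400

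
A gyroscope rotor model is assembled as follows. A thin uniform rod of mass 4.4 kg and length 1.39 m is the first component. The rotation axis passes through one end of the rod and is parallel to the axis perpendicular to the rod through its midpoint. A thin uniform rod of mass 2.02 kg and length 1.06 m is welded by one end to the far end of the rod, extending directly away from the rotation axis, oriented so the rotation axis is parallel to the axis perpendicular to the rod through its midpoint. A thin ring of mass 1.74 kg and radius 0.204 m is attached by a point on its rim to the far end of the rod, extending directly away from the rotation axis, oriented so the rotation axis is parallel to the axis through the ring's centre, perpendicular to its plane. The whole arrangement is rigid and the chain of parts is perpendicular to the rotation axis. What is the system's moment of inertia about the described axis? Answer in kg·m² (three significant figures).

Thin rod: I_cm = (1/12)ML² = (1/12)(4.4)(1.39)² = 0.70844 kg·m²; centre at d = 0.695 m, so the parallel axis theorem gives I = 0.70844 + (4.4)(0.695)² = 2.8337 kg·m².
Thin rod: I_cm = (1/12)ML² = (1/12)(2.02)(1.06)² = 0.18914 kg·m²; centre at d = 0.695 + 0.695 + 0.53 = 1.92 m, so the parallel axis theorem gives I = 0.18914 + (2.02)(1.92)² = 7.6357 kg·m².
Thin ring: I_cm = MR² = (1.74)(0.204)² = 0.072412 kg·m²; centre at d = 0.695 + 0.695 + 0.53 + 0.53 + 0.204 = 2.654 m, so the parallel axis theorem gives I = 0.072412 + (1.74)(2.654)² = 12.328 kg·m².
Total I = 2.8337 + 7.6357 + 12.328 = 22.798 kg·m².

22.8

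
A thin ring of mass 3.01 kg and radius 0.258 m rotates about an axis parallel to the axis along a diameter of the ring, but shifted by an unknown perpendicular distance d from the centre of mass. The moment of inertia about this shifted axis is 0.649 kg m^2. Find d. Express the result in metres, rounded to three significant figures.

About the centre-of-mass axis, I_cm = (1/2)MR² = (1/2)(3.01)(0.258)² = 0.10018 kg m^2.
Parallel axis theorem: I = I_cm + Md², so Md² = 0.649 − 0.10018 = 0.54882 kg m^2.
d = √(0.54882 / 3.01) = 0.427 m.

0.427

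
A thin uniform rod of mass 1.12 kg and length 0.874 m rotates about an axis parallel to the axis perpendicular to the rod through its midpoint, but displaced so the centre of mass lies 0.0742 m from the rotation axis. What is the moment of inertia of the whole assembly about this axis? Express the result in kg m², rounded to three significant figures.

I_cm = (1/12)ML² = (1/12)(1.12)(0.874)² = 0.071295 kg m²; centre at d = 0.0742 m, so the parallel axis theorem gives I = 0.071295 + (1.12)(0.0742)² = 0.077461 kg m².

0.0775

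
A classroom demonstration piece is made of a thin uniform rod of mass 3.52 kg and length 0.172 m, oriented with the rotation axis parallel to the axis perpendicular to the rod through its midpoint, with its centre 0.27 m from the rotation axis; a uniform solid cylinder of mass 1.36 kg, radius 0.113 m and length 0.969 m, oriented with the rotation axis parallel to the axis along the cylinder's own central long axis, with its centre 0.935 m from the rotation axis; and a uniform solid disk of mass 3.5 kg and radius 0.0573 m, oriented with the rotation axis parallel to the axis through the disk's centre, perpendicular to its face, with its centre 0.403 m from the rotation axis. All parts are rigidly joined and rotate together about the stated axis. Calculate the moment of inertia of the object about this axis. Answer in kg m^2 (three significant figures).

2.04

Thin rod: I_cm = (1/12)ML² = (1/12)(3.52)(0.172)² = 0.008678 kg m^2; centre at d = 0.27 m, so the parallel axis theorem gives I = 0.008678 + (3.52)(0.27)² = 0.26529 kg m^2.
Solid cylinder: I_cm = (1/2)MR² = (1/2)(1.36)(0.113)² = 0.0086829 kg m^2; centre at d = 0.935 m, so the parallel axis theorem gives I = 0.0086829 + (1.36)(0.935)² = 1.1976 kg m^2.
Solid disk: I_cm = (1/2)MR² = (1/2)(3.5)(0.0573)² = 0.0057458 kg m^2; centre at d = 0.403 m, so the parallel axis theorem gives I = 0.0057458 + (3.5)(0.403)² = 0.57418 kg m^2.
Total I = 0.26529 + 1.1976 + 0.57418 = 2.0371 kg m^2.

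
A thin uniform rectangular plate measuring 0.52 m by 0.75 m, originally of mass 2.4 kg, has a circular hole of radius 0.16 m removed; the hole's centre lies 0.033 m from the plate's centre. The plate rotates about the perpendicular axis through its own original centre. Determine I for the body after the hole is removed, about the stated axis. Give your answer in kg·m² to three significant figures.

Unpierced body about its centre: I₀ = (1/12)M(a²+b²) = (1/12)(2.4)[(0.52)² + (0.75)²] = 0.16658 kg·m².
The removed disk has mass m = M·πr²/(ab) = (2.4)·π(0.16)²/(0.52·0.75) = 0.49492 kg (same uniform areal density).
Its moment of inertia about the rotation axis (parallel-axis theorem): I_hole = (1/2)mr² + md² = (1/2)(0.49492)(0.16)² + (0.49492)(0.033)² = 0.006874 kg·m².
Treating the hole as negative mass, I = I₀ − I_hole = 0.16658 − 0.006874 = 0.15971 kg·m².

0.160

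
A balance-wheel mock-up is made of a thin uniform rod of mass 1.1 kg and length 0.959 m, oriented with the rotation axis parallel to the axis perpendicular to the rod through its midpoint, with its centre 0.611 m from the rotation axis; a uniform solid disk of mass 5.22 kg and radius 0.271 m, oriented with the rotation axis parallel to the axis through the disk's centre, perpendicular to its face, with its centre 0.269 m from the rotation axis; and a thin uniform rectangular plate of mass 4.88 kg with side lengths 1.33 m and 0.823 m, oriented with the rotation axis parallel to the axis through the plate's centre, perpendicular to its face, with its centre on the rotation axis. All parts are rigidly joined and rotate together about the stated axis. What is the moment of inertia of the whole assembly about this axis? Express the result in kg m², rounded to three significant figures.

2.06

Thin rod: I_cm = (1/12)ML² = (1/12)(1.1)(0.959)² = 0.084304 kg m²; centre at d = 0.611 m, so I = I_cm + Md² gives I = 0.084304 + (1.1)(0.611)² = 0.49496 kg m².
Solid disk: I_cm = (1/2)MR² = (1/2)(5.22)(0.271)² = 0.19168 kg m²; centre at d = 0.269 m, so I = I_cm + Md² gives I = 0.19168 + (5.22)(0.269)² = 0.56941 kg m².
Rectangular plate: I_cm = (1/12)M(a²+b²) = (1/12)(4.88)[(1.33)² + (0.823)²] = 0.9948 kg m²; axis through the centre, so I = 0.9948 kg m².
Total I = 0.49496 + 0.56941 + 0.9948 = 2.0592 kg m².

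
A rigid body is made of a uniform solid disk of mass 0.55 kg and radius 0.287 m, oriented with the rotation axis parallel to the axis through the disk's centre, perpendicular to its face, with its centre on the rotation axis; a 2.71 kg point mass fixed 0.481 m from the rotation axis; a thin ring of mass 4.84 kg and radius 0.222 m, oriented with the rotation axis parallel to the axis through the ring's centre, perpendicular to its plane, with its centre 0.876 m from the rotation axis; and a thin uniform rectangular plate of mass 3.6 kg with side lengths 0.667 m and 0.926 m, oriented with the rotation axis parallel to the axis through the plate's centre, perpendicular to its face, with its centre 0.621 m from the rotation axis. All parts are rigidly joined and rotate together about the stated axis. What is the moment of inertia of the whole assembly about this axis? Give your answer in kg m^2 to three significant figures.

Solid disk: I_cm = (1/2)MR² = (1/2)(0.55)(0.287)² = 0.022651 kg m^2; axis through the centre, so I = 0.022651 kg m^2.
Point mass: I_cm = 0; centre at d = 0.481 m, so the parallel axis theorem gives I = 0 + (2.71)(0.481)² = 0.62699 kg m^2.
Thin ring: I_cm = MR² = (4.84)(0.222)² = 0.23853 kg m^2; centre at d = 0.876 m, so the parallel axis theorem gives I = 0.23853 + (4.84)(0.876)² = 3.9526 kg m^2.
Rectangular plate: I_cm = (1/12)M(a²+b²) = (1/12)(3.6)[(0.667)² + (0.926)²] = 0.39071 kg m^2; centre at d = 0.621 m, so the parallel axis theorem gives I = 0.39071 + (3.6)(0.621)² = 1.779 kg m^2.
Total I = 0.022651 + 0.62699 + 3.9526 + 1.779 = 6.3813 kg m^2.

6.38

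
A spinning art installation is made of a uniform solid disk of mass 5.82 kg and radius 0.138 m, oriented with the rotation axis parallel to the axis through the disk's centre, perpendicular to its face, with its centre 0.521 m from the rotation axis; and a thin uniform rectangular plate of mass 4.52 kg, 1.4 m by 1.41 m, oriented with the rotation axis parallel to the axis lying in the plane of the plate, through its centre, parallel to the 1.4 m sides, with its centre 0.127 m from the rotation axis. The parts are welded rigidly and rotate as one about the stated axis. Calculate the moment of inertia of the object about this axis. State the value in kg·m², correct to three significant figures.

Solid disk: I_cm = (1/2)MR² = (1/2)(5.82)(0.138)² = 0.055418 kg·m²; centre at d = 0.521 m, so the parallel axis theorem gives I = 0.055418 + (5.82)(0.521)² = 1.6352 kg·m².
Rectangular plate: I_cm = (1/12)Mb² = (1/12)(4.52)(1.41)² = 0.74885 kg·m²; centre at d = 0.127 m, so the parallel axis theorem gives I = 0.74885 + (4.52)(0.127)² = 0.82175 kg·m².
Total I = 1.6352 + 0.82175 = 2.457 kg·m².

2.46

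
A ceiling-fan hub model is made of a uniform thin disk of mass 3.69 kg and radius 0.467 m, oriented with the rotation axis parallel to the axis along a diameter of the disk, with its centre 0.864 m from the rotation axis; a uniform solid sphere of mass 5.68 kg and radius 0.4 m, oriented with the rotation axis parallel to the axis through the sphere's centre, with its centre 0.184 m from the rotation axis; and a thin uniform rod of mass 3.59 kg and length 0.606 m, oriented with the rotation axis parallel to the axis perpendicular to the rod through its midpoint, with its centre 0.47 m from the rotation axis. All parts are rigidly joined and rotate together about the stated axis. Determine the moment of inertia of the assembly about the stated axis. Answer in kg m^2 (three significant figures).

Thin disk: I_cm = (1/4)MR² = (1/4)(3.69)(0.467)² = 0.20119 kg m^2; centre at d = 0.864 m, so I = I_cm + Md² gives I = 0.20119 + (3.69)(0.864)² = 2.9558 kg m^2.
Solid sphere: I_cm = (2/5)MR² = (2/5)(5.68)(0.4)² = 0.36352 kg m^2; centre at d = 0.184 m, so I = I_cm + Md² gives I = 0.36352 + (5.68)(0.184)² = 0.55582 kg m^2.
Thin rod: I_cm = (1/12)ML² = (1/12)(3.59)(0.606)² = 0.10986 kg m^2; centre at d = 0.47 m, so I = I_cm + Md² gives I = 0.10986 + (3.59)(0.47)² = 0.9029 kg m^2.
Total I = 2.9558 + 0.55582 + 0.9029 = 4.4145 kg m^2.

4.41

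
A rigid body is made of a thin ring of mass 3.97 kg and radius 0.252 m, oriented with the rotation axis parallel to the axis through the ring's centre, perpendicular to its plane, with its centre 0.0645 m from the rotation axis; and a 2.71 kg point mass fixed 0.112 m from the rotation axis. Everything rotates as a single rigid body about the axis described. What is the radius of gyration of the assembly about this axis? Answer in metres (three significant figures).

Thin ring: I_cm = MR² = (3.97)(0.252)² = 0.25211 kg m²; centre at d = 0.0645 m, so I = I_cm + Md² gives I = 0.25211 + (3.97)(0.0645)² = 0.26863 kg m².
Point mass: I_cm = 0; centre at d = 0.112 m, so I = I_cm + Md² gives I = 0 + (2.71)(0.112)² = 0.033994 kg m².
Total I = 0.30262 kg m²; total mass M = 6.68 kg.
k = √(I/M) = √(0.30262/6.68) = 0.21284 m.

0.213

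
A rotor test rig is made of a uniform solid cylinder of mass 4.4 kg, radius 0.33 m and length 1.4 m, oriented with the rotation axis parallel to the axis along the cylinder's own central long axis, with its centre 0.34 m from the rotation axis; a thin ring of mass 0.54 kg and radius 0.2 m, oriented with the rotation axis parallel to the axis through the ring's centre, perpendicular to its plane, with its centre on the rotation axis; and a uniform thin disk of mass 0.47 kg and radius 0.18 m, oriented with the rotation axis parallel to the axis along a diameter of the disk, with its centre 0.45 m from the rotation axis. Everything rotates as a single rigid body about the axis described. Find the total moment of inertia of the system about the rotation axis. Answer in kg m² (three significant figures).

0.869

Solid cylinder: I_cm = (1/2)MR² = (1/2)(4.4)(0.33)² = 0.23958 kg m²; centre at d = 0.34 m, so the parallel axis theorem gives I = 0.23958 + (4.4)(0.34)² = 0.74822 kg m².
Thin ring: I_cm = MR² = (0.54)(0.2)² = 0.0216 kg m²; axis through the centre, so I = 0.0216 kg m².
Thin disk: I_cm = (1/4)MR² = (1/4)(0.47)(0.18)² = 0.003807 kg m²; centre at d = 0.45 m, so the parallel axis theorem gives I = 0.003807 + (0.47)(0.45)² = 0.098982 kg m².
Total I = 0.74822 + 0.0216 + 0.098982 = 0.8688 kg m².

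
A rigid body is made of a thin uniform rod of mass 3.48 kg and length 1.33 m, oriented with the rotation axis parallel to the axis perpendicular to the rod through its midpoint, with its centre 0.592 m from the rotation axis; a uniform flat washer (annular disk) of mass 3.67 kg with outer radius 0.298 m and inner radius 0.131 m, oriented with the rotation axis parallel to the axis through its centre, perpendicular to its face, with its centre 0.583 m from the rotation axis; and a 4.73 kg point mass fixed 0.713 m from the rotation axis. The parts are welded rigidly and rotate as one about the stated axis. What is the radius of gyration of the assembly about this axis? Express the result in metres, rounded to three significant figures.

0.685

Thin rod: I_cm = (1/12)ML² = (1/12)(3.48)(1.33)² = 0.51298 kg·m²; centre at d = 0.592 m, so I = I_cm + Md² gives I = 0.51298 + (3.48)(0.592)² = 1.7326 kg·m².
Annular disk: I_cm = (1/2)M(R²+r²) = (1/2)(3.67)[(0.298)² + (0.131)²] = 0.19445 kg·m²; centre at d = 0.583 m, so I = I_cm + Md² gives I = 0.19445 + (3.67)(0.583)² = 1.4418 kg·m².
Point mass: I_cm = 0; centre at d = 0.713 m, so I = I_cm + Md² gives I = 0 + (4.73)(0.713)² = 2.4046 kg·m².
Total I = 5.579 kg·m²; total mass M = 11.88 kg.
k = √(I/M) = √(5.579/11.88) = 0.68528 m.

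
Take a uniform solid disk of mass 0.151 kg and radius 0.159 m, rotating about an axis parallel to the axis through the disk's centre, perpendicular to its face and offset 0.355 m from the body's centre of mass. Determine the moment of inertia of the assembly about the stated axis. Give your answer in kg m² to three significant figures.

I_cm = (1/2)MR² = (1/2)(0.151)(0.159)² = 0.0019087 kg m²; centre at d = 0.355 m, so the parallel axis theorem gives I = 0.0019087 + (0.151)(0.355)² = 0.020938 kg m².

0.0209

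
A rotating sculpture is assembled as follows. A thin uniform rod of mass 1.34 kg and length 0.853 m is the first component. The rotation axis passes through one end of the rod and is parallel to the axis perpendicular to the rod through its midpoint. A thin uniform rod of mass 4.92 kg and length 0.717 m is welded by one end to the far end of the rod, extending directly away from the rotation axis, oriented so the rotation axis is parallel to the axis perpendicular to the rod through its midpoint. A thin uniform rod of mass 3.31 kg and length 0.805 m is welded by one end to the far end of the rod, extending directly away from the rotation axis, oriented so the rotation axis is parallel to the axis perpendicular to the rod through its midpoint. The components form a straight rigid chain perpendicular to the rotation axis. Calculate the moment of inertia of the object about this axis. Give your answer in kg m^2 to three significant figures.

20.8

Thin rod: I_cm = (1/12)ML² = (1/12)(1.34)(0.853)² = 0.08125 kg m^2; centre at d = 0.4265 m, so I = I_cm + Md² gives I = 0.08125 + (1.34)(0.4265)² = 0.325 kg m^2.
Thin rod: I_cm = (1/12)ML² = (1/12)(4.92)(0.717)² = 0.21078 kg m^2; centre at d = 0.4265 + 0.4265 + 0.3585 = 1.2115 m, so I = I_cm + Md² gives I = 0.21078 + (4.92)(1.2115)² = 7.432 kg m^2.
Thin rod: I_cm = (1/12)ML² = (1/12)(3.31)(0.805)² = 0.17875 kg m^2; centre at d = 0.4265 + 0.4265 + 0.3585 + 0.3585 + 0.4025 = 1.9725 m, so I = I_cm + Md² gives I = 0.17875 + (3.31)(1.9725)² = 13.057 kg m^2.
Total I = 0.325 + 7.432 + 13.057 = 20.814 kg m^2.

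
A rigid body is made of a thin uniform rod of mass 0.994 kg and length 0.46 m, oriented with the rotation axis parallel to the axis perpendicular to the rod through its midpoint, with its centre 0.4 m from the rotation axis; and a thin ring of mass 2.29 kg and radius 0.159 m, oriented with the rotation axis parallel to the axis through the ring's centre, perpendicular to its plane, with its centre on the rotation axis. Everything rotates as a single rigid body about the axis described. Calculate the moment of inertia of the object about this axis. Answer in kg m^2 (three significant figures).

Thin rod: I_cm = (1/12)ML² = (1/12)(0.994)(0.46)² = 0.017528 kg m^2; centre at d = 0.4 m, so the parallel axis theorem gives I = 0.017528 + (0.994)(0.4)² = 0.17657 kg m^2.
Thin ring: I_cm = MR² = (2.29)(0.159)² = 0.057893 kg m^2; axis through the centre, so I = 0.057893 kg m^2.
Total I = 0.17657 + 0.057893 = 0.23446 kg m^2.

0.234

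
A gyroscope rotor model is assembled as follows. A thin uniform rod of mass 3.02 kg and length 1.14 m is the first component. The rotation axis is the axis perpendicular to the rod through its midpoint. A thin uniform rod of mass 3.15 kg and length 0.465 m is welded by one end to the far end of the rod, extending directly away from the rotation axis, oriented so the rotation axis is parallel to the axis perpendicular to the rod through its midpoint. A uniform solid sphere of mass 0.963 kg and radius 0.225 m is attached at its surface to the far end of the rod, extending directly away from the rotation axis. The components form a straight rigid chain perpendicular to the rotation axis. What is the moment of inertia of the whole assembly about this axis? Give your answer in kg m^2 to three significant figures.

Thin rod: I_cm = (1/12)ML² = (1/12)(3.02)(1.14)² = 0.32707 kg m^2; axis through the centre, so I = 0.32707 kg m^2.
Thin rod: I_cm = (1/12)ML² = (1/12)(3.15)(0.465)² = 0.056759 kg m^2; centre at d = 0.57 + 0.2325 = 0.8025 m, so the parallel axis theorem gives I = 0.056759 + (3.15)(0.8025)² = 2.0854 kg m^2.
Solid sphere: I_cm = (2/5)MR² = (2/5)(0.963)(0.225)² = 0.019501 kg m^2; centre at d = 0.57 + 0.2325 + 0.2325 + 0.225 = 1.26 m, so the parallel axis theorem gives I = 0.019501 + (0.963)(1.26)² = 1.5484 kg m^2.
Total I = 0.32707 + 2.0854 + 1.5484 = 3.9608 kg m^2.

3.96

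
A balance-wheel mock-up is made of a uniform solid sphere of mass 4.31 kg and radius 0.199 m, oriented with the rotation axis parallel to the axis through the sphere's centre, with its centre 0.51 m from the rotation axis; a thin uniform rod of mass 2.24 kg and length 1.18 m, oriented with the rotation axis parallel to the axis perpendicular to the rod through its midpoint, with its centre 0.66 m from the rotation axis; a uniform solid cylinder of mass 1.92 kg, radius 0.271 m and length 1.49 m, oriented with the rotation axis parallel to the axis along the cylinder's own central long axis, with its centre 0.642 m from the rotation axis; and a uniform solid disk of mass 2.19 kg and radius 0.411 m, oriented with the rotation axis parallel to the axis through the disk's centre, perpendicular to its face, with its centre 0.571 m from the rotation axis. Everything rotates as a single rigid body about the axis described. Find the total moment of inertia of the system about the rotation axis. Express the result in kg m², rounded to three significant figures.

Solid sphere: I_cm = (2/5)MR² = (2/5)(4.31)(0.199)² = 0.068272 kg m²; centre at d = 0.51 m, so the parallel axis theorem gives I = 0.068272 + (4.31)(0.51)² = 1.1893 kg m².
Thin rod: I_cm = (1/12)ML² = (1/12)(2.24)(1.18)² = 0.25991 kg m²; centre at d = 0.66 m, so the parallel axis theorem gives I = 0.25991 + (2.24)(0.66)² = 1.2357 kg m².
Solid cylinder: I_cm = (1/2)MR² = (1/2)(1.92)(0.271)² = 0.070503 kg m²; centre at d = 0.642 m, so the parallel axis theorem gives I = 0.070503 + (1.92)(0.642)² = 0.86186 kg m².
Solid disk: I_cm = (1/2)MR² = (1/2)(2.19)(0.411)² = 0.18497 kg m²; centre at d = 0.571 m, so the parallel axis theorem gives I = 0.18497 + (2.19)(0.571)² = 0.899 kg m².
Total I = 1.1893 + 1.2357 + 0.86186 + 0.899 = 4.1858 kg m².

4.19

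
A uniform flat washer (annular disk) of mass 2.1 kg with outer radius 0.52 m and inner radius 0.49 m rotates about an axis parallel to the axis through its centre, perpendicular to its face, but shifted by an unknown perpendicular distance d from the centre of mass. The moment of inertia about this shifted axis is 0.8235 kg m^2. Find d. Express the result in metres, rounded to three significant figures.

0.370

About the centre-of-mass axis, I_cm = (1/2)M(R²+r²) = (1/2)(2.1)[(0.52)² + (0.49)²] = 0.53602 kg m^2.
Parallel axis theorem: I = I_cm + Md², so Md² = 0.8235 − 0.53602 = 0.28748 kg m^2.
d = √(0.28748 / 2.1) = 0.36999 m.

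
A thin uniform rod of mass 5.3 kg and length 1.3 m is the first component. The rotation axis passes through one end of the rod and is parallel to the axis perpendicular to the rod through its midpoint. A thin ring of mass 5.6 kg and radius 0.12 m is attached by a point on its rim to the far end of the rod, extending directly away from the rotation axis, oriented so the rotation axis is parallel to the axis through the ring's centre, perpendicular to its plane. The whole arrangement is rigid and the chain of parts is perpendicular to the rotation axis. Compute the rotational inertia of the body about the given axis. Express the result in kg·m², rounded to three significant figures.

Thin rod: I_cm = (1/12)ML² = (1/12)(5.3)(1.3)² = 0.74642 kg·m²; centre at d = 0.65 m, so I = I_cm + Md² gives I = 0.74642 + (5.3)(0.65)² = 2.9857 kg·m².
Thin ring: I_cm = MR² = (5.6)(0.12)² = 0.08064 kg·m²; centre at d = 0.65 + 0.65 + 0.12 = 1.42 m, so I = I_cm + Md² gives I = 0.08064 + (5.6)(1.42)² = 11.372 kg·m².
Total I = 2.9857 + 11.372 = 14.358 kg·m².

14.4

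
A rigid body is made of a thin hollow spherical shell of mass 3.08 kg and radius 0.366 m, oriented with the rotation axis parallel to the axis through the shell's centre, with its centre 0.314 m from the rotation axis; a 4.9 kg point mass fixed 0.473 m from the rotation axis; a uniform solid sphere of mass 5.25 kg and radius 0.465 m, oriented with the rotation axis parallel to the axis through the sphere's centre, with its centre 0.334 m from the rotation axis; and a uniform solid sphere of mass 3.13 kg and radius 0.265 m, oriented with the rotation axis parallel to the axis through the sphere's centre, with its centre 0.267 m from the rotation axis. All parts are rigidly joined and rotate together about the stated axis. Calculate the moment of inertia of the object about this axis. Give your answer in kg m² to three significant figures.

3.03

Spherical shell: I_cm = (2/3)MR² = (2/3)(3.08)(0.366)² = 0.27506 kg m²; centre at d = 0.314 m, so I = I_cm + Md² gives I = 0.27506 + (3.08)(0.314)² = 0.57873 kg m².
Point mass: I_cm = 0; centre at d = 0.473 m, so I = I_cm + Md² gives I = 0 + (4.9)(0.473)² = 1.0963 kg m².
Solid sphere: I_cm = (2/5)MR² = (2/5)(5.25)(0.465)² = 0.45407 kg m²; centre at d = 0.334 m, so I = I_cm + Md² gives I = 0.45407 + (5.25)(0.334)² = 1.0397 kg m².
Solid sphere: I_cm = (2/5)MR² = (2/5)(3.13)(0.265)² = 0.087922 kg m²; centre at d = 0.267 m, so I = I_cm + Md² gives I = 0.087922 + (3.13)(0.267)² = 0.31106 kg m².
Total I = 0.57873 + 1.0963 + 1.0397 + 0.31106 = 3.0258 kg m².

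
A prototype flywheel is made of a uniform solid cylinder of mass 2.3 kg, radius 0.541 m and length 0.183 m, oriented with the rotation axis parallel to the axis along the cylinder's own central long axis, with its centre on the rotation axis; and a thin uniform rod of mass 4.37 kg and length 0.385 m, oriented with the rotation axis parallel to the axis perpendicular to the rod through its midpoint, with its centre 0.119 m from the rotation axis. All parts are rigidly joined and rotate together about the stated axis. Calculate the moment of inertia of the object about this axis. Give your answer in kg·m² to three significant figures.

Solid cylinder: I_cm = (1/2)MR² = (1/2)(2.3)(0.541)² = 0.33658 kg·m²; axis through the centre, so I = 0.33658 kg·m².
Thin rod: I_cm = (1/12)ML² = (1/12)(4.37)(0.385)² = 0.053979 kg·m²; centre at d = 0.119 m, so I = I_cm + Md² gives I = 0.053979 + (4.37)(0.119)² = 0.11586 kg·m².
Total I = 0.33658 + 0.11586 = 0.45245 kg·m².

0.452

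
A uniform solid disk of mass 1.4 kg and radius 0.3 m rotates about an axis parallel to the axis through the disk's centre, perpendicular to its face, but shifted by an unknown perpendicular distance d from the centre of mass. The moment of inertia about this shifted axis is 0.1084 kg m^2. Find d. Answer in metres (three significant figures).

About the centre-of-mass axis, I_cm = (1/2)MR² = (1/2)(1.4)(0.3)² = 0.063 kg m^2.
Parallel axis theorem: I = I_cm + Md², so Md² = 0.1084 − 0.063 = 0.0454 kg m^2.
d = √(0.0454 / 1.4) = 0.18008 m.

0.180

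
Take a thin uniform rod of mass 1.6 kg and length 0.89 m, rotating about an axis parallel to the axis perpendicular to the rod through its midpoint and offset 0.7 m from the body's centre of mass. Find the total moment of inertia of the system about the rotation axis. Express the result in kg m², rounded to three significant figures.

0.890

I_cm = (1/12)ML² = (1/12)(1.6)(0.89)² = 0.10561 kg m²; centre at d = 0.7 m, so the parallel axis theorem gives I = 0.10561 + (1.6)(0.7)² = 0.88961 kg m².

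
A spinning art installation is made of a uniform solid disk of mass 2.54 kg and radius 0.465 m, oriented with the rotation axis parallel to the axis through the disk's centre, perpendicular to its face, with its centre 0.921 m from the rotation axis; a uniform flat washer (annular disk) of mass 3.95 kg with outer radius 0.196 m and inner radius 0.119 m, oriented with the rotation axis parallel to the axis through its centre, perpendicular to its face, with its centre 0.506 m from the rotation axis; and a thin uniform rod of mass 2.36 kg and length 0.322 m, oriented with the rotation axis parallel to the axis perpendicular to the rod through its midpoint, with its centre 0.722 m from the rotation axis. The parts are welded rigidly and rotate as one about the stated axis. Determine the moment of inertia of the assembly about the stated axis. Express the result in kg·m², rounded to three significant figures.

Solid disk: I_cm = (1/2)MR² = (1/2)(2.54)(0.465)² = 0.27461 kg·m²; centre at d = 0.921 m, so I = I_cm + Md² gives I = 0.27461 + (2.54)(0.921)² = 2.4291 kg·m².
Annular disk: I_cm = (1/2)M(R²+r²) = (1/2)(3.95)[(0.196)² + (0.119)²] = 0.10384 kg·m²; centre at d = 0.506 m, so I = I_cm + Md² gives I = 0.10384 + (3.95)(0.506)² = 1.1152 kg·m².
Thin rod: I_cm = (1/12)ML² = (1/12)(2.36)(0.322)² = 0.020391 kg·m²; centre at d = 0.722 m, so I = I_cm + Md² gives I = 0.020391 + (2.36)(0.722)² = 1.2506 kg·m².
Total I = 2.4291 + 1.1152 + 1.2506 = 4.7949 kg·m².

4.79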